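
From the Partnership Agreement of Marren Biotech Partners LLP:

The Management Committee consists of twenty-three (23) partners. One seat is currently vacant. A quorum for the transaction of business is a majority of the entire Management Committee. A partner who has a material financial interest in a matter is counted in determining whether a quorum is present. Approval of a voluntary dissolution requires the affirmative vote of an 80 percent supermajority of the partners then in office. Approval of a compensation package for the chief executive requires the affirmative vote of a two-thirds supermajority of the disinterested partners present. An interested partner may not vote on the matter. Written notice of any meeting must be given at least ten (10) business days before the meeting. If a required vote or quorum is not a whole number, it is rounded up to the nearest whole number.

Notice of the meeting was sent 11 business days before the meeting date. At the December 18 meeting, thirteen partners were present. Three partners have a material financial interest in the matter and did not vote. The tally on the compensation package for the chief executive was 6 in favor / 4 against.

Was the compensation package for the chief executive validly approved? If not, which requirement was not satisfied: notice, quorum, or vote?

Notice: 11 business days given; 10 required (11 ≥ 10). Satisfied.
Quorum: 13 present (interested partners count toward quorum); quorum is 12. Satisfied.
Vote: the compensation package for the chief executive requires two-thirds of the disinterested partners present (13 − 3 = 10). 2/3 of 10 = 6.67, rounded up to 7, so 7 affirmative votes are needed; 6 voted in favor. Not satisfied.

Invalid — vote requirement not satisfied.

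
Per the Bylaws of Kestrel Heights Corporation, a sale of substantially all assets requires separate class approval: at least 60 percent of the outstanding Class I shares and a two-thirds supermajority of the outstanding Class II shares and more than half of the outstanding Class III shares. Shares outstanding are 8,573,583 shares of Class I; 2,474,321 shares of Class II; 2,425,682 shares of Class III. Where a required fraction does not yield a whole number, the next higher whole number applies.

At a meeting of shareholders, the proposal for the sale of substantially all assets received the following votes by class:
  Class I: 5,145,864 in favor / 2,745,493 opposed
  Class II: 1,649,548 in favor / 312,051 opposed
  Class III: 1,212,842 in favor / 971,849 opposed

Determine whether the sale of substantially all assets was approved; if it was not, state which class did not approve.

Approved — every class gave the required vote.

Class I: 3/5 of 8573583 = 5144149.80, rounded up to 5144150; 5,144,150 required, 5,145,864 in favor — approved.
Class II: 2/3 of 2474321 = 1649547.33, rounded up to 1649548; 1,649,548 required, 1,649,548 in favor — approved.
Class III: a majority of 2425682 is 1212842; 1,212,842 required, 1,212,842 in favor — approved.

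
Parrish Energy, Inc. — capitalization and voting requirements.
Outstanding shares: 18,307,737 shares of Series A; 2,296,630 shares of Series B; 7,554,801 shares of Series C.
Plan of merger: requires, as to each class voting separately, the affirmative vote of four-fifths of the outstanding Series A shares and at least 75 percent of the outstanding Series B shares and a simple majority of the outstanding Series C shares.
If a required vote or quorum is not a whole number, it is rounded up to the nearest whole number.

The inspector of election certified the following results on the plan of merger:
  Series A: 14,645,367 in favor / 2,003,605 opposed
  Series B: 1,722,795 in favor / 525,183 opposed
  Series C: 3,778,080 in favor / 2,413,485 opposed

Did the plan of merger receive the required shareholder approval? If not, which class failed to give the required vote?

Not approved — the Series A shares did not give the required vote.

Series A: 4/5 of 18307737 = 14646189.60, rounded up to 14646190; 14,646,190 required, 14,645,367 in favor — not approved.
Series B: 3/4 of 2296630 = 1722472.50, rounded up to 1722473; 1,722,473 required, 1,722,795 in favor — approved.
Series C: a majority of 7554801 is 3777401; 3,777,401 required, 3,778,080 in favor — approved.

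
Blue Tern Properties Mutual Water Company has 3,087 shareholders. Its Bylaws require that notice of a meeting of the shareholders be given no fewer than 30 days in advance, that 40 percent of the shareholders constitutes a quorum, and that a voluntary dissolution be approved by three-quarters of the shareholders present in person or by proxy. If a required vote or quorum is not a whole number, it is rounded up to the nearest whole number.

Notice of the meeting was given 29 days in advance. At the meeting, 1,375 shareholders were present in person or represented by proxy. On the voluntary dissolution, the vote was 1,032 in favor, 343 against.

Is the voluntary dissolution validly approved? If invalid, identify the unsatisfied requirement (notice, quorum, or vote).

Notice: 29 days given; 30 required. Not satisfied.
Quorum: 40% of 3,087 = 1,234.80, rounded up to 1,235; 1,375 present. Satisfied.
Vote: requires three-fourths of those present (1,375); 3/4 of 1375 = 1031.25, rounded up to 1032, so 1,032 needed; 1,032 in favor. Satisfied.

Invalid — notice requirement not satisfied.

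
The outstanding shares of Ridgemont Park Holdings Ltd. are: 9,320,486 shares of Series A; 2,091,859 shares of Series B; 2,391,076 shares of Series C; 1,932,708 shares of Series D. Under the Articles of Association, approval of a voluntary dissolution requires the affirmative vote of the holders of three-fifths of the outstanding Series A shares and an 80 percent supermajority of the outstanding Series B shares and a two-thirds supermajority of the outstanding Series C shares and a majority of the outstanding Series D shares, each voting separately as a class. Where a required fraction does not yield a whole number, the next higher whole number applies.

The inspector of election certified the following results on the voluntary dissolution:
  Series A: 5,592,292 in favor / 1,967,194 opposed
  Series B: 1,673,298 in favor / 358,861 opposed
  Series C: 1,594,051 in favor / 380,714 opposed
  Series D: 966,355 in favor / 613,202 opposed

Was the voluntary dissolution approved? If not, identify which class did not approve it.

Series A: 3/5 of 9320486 = 5592291.60, rounded up to 5592292; 5,592,292 required, 5,592,292 in favor — approved.
Series B: 4/5 of 2091859 = 1673487.20, rounded up to 1673488; 1,673,488 required, 1,673,298 in favor — not approved.
Series C: 2/3 of 2391076 = 1594050.67, rounded up to 1594051; 1,594,051 required, 1,594,051 in favor — approved.
Series D: a majority of 1932708 is 966355; 966,355 required, 966,355 in favor — approved.

Not approved — the Series B shares did not give the required vote.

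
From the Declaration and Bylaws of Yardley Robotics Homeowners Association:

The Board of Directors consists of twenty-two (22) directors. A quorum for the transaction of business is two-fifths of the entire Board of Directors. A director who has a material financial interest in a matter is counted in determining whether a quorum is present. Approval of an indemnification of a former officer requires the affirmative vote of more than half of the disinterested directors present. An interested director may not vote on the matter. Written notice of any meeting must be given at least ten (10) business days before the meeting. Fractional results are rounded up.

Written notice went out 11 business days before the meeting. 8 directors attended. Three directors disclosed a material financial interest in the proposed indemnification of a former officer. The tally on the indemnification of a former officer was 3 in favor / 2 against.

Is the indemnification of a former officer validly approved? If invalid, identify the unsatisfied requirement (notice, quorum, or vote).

Invalid — quorum requirement not satisfied.

Notice: 11 business days given; 10 required (11 ≥ 10). Satisfied.
Quorum: 8 present (interested directors count toward quorum); quorum is 9. Not satisfied.
Vote: the indemnification of a former officer requires a majority of the disinterested directors present (8 − 3 = 5). A majority of 5 is 3, so 3 affirmative votes are needed; 3 voted in favor. Satisfied. (Moot — without a quorum no business can be validly transacted.)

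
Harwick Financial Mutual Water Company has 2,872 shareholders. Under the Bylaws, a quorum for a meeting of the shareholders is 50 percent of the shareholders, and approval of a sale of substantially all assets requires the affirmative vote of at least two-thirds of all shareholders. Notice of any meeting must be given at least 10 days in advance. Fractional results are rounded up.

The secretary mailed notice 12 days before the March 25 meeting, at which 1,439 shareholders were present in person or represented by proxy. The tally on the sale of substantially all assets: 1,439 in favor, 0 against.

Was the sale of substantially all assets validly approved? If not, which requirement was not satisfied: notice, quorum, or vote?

Invalid — vote requirement not satisfied.

Notice: 12 days given; 10 required. Satisfied.
Quorum: 50% of 2,872 = 1,436; 1,439 present. Satisfied.
Vote: requires two-thirds of all shareholders (2,872); 2/3 of 2872 = 1914.67, rounded up to 1915, so 1,915 needed; 1,439 in favor. Not satisfied.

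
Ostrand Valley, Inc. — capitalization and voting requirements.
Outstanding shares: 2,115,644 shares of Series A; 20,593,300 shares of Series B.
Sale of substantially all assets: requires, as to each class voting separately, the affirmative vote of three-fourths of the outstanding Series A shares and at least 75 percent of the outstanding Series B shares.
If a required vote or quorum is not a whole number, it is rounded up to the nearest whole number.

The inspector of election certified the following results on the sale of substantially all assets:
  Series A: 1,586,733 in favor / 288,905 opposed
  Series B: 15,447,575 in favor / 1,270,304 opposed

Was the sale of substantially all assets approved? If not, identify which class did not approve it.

Approved — every class gave the required vote.

Series A: 3/4 of 2115644 = 1586733; 1,586,733 required, 1,586,733 in favor — approved.
Series B: 3/4 of 20593300 = 15444975; 15,444,975 required, 15,447,575 in favor — approved.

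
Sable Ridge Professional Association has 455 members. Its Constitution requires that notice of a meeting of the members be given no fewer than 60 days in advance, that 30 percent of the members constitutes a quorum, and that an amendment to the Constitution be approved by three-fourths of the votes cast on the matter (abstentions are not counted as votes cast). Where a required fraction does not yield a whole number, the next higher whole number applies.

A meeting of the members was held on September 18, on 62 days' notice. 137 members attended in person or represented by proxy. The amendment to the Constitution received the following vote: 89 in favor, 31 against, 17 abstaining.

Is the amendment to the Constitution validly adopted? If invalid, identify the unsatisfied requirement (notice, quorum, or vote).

Notice: 62 days given; 60 required. Satisfied.
Quorum: 30% of 455 = 136.50, rounded up to 137; 137 present. Satisfied.
Vote: requires three-fourths of the votes cast (137 − 17 abstaining = 120); 3/4 of 120 = 90, so 90 needed; 89 in favor. Not satisfied.

Invalid — vote requirement not satisfied.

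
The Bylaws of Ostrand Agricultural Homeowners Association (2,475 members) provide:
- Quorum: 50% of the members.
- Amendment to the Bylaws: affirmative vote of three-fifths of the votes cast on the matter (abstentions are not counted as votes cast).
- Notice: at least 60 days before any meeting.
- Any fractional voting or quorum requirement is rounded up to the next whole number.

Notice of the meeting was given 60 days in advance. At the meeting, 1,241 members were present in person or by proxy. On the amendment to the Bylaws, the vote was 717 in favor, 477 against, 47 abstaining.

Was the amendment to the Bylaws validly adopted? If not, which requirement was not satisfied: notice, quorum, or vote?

Valid — all requirements satisfied.

Notice: 60 days given; 60 required. Satisfied.
Quorum: 50% of 2,475 = 1,237.50, rounded up to 1,238; 1,241 present. Satisfied.
Vote: requires three-fifths of the votes cast (1,241 − 47 abstaining = 1,194); 3/5 of 1194 = 716.40, rounded up to 717, so 717 needed; 717 in favor. Satisfied.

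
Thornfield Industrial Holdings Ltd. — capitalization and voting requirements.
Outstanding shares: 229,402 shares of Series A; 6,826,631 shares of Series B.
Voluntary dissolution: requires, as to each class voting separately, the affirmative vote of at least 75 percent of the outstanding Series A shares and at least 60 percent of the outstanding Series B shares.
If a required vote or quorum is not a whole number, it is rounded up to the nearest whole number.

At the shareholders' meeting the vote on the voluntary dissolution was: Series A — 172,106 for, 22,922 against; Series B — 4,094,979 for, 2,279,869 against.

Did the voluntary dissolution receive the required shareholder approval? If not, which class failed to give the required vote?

Not approved — the Series B shares did not give the required vote.

Series A: 3/4 of 229402 = 172051.50, rounded up to 172052; 172,052 required, 172,106 in favor — approved.
Series B: 3/5 of 6826631 = 4095978.60, rounded up to 4095979; 4,095,979 required, 4,094,979 in favor — not approved.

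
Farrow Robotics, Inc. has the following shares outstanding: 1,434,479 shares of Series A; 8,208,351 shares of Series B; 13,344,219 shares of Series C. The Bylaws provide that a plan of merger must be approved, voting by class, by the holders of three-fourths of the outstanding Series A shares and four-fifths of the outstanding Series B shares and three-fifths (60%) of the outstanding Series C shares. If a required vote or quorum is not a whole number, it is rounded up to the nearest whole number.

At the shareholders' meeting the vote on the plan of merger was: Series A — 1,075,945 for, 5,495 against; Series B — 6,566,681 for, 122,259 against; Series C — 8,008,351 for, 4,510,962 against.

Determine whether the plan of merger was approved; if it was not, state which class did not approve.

Approved — every class gave the required vote.

Series A: 3/4 of 1434479 = 1075859.25, rounded up to 1075860; 1,075,860 required, 1,075,945 in favor — approved.
Series B: 4/5 of 8208351 = 6566680.80, rounded up to 6566681; 6,566,681 required, 6,566,681 in favor — approved.
Series C: 3/5 of 13344219 = 8006531.40, rounded up to 8006532; 8,006,532 required, 8,008,351 in favor — approved.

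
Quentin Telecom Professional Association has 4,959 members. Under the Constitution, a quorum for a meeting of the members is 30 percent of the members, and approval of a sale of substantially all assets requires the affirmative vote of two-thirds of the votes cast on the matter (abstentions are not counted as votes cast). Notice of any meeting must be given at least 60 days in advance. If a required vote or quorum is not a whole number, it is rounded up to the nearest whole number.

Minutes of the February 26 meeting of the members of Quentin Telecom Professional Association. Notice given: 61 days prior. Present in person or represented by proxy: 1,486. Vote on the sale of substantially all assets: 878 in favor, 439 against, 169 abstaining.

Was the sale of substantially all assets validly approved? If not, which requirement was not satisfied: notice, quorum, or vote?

Notice: 61 days given; 60 required. Satisfied.
Quorum: 30% of 4,959 = 1,487.70, rounded up to 1,488; 1,486 present. Not satisfied.
Vote: requires two-thirds of the votes cast (1,486 − 169 abstaining = 1,317); 2/3 of 1317 = 878, so 878 needed; 878 in favor. Satisfied.

Invalid — quorum requirement not satisfied.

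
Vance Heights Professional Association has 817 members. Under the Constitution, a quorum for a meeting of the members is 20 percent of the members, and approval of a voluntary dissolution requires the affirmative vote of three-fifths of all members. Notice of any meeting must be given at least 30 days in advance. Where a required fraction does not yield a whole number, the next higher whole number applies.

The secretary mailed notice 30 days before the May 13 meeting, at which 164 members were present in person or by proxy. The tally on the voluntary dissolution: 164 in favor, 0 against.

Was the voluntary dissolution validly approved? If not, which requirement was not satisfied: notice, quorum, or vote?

Notice: 30 days given; 30 required. Satisfied.
Quorum: 20% of 817 = 163.40, rounded up to 164; 164 present. Satisfied.
Vote: requires three-fifths of all members (817); 3/5 of 817 = 490.20, rounded up to 491, so 491 needed; 164 in favor. Not satisfied.

Invalid — vote requirement not satisfied.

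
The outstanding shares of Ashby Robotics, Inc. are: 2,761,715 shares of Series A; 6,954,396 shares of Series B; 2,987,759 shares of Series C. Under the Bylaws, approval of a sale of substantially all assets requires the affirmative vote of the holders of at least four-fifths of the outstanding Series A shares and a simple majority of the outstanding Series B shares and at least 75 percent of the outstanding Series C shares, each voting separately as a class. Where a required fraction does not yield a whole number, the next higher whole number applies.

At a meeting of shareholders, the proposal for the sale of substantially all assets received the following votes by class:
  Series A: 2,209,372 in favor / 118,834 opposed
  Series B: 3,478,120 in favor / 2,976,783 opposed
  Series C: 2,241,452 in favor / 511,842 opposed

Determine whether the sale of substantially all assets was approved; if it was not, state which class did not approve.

Series A: 4/5 of 2761715 = 2209372; 2,209,372 required, 2,209,372 in favor — approved.
Series B: a majority of 6954396 is 3477199; 3,477,199 required, 3,478,120 in favor — approved.
Series C: 3/4 of 2987759 = 2240819.25, rounded up to 2240820; 2,240,820 required, 2,241,452 in favor — approved.

Approved — every class gave the required vote.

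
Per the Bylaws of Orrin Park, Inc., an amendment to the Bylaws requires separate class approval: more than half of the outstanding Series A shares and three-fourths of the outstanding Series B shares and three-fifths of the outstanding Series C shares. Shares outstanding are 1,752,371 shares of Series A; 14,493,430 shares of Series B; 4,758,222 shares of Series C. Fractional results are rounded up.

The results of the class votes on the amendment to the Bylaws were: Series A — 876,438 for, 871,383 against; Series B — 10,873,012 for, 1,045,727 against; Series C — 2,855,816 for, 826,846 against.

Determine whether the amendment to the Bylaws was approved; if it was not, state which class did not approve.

Series A: a majority of 1752371 is 876186; 876,186 required, 876,438 in favor — approved.
Series B: 3/4 of 14493430 = 10870072.50, rounded up to 10870073; 10,870,073 required, 10,873,012 in favor — approved.
Series C: 3/5 of 4758222 = 2854933.20, rounded up to 2854934; 2,854,934 required, 2,855,816 in favor — approved.

Approved — every class gave the required vote.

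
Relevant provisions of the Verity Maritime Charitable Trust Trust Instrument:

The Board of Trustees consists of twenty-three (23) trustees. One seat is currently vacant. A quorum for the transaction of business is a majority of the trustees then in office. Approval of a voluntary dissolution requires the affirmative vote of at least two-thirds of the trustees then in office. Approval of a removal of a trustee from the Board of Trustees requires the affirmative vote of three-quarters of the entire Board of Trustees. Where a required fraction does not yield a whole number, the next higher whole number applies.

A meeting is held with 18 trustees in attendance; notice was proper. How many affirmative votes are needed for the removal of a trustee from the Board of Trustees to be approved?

18

The removal of a trustee from the Board of Trustees requires three-fourths of the entire Board of Trustees (23).
3/4 of 23 = 17.25, rounded up to 18.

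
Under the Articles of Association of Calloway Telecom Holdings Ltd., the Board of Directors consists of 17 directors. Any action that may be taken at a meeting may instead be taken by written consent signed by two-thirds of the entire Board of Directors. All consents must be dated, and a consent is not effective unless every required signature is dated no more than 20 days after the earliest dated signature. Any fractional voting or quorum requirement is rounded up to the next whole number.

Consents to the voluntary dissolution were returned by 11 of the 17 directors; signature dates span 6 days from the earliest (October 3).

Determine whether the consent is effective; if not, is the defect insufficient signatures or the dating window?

Signatures required: two-thirds of 17 — 2/3 of 17 = 11.33, rounded up to 12, so 12 needed; 11 signed. Insufficient.
Dating window: the latest signature is 6 days after the earliest; the limit is 20 days. Within the window.

Not effective — insufficient signatures.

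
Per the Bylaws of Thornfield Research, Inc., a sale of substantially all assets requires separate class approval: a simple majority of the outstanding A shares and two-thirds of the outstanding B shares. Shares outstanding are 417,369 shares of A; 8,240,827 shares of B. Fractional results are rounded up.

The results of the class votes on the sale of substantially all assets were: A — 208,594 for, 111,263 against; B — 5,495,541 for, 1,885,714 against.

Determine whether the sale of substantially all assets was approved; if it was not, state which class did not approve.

Not approved — the A shares did not give the required vote.

A: a majority of 417369 is 208685; 208,685 required, 208,594 in favor — not approved.
B: 2/3 of 8240827 = 5493884.67, rounded up to 5493885; 5,493,885 required, 5,495,541 in favor — approved.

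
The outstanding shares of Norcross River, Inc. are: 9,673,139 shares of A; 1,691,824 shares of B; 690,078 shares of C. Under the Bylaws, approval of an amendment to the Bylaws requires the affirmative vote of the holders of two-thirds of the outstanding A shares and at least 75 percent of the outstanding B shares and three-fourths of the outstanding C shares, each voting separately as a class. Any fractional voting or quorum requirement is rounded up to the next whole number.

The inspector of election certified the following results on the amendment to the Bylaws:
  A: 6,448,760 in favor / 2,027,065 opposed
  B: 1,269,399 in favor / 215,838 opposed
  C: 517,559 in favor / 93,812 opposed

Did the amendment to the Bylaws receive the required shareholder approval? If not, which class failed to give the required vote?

Approved — every class gave the required vote.

A: 2/3 of 9673139 = 6448759.33, rounded up to 6448760; 6,448,760 required, 6,448,760 in favor — approved.
B: 3/4 of 1691824 = 1268868; 1,268,868 required, 1,269,399 in favor — approved.
C: 3/4 of 690078 = 517558.50, rounded up to 517559; 517,559 required, 517,559 in favor — approved.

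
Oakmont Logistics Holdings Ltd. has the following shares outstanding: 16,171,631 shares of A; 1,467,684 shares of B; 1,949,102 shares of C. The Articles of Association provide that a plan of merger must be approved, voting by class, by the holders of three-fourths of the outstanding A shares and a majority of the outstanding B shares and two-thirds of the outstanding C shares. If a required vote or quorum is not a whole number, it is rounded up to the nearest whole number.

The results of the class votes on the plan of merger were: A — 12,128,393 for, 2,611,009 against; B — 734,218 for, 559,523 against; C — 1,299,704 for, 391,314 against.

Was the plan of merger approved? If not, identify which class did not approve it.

Not approved — the A shares did not give the required vote.

A: 3/4 of 16171631 = 12128723.25, rounded up to 12128724; 12,128,724 required, 12,128,393 in favor — not approved.
B: a majority of 1467684 is 733843; 733,843 required, 734,218 in favor — approved.
C: 2/3 of 1949102 = 1299401.33, rounded up to 1299402; 1,299,402 required, 1,299,704 in favor — approved.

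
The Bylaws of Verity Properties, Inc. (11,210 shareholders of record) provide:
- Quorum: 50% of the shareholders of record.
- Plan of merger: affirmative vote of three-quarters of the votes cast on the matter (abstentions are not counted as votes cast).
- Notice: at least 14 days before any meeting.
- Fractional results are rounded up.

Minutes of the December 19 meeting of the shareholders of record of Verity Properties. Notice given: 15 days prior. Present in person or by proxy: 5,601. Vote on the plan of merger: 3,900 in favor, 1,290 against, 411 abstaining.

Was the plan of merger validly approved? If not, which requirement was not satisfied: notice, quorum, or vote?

Notice: 15 days given; 14 required. Satisfied.
Quorum: 50% of 11,210 = 5,605; 5,601 present. Not satisfied.
Vote: requires three-fourths of the votes cast (5,601 − 411 abstaining = 5,190); 3/4 of 5190 = 3892.50, rounded up to 3893, so 3,893 needed; 3,900 in favor. Satisfied.

Invalid — quorum requirement not satisfied.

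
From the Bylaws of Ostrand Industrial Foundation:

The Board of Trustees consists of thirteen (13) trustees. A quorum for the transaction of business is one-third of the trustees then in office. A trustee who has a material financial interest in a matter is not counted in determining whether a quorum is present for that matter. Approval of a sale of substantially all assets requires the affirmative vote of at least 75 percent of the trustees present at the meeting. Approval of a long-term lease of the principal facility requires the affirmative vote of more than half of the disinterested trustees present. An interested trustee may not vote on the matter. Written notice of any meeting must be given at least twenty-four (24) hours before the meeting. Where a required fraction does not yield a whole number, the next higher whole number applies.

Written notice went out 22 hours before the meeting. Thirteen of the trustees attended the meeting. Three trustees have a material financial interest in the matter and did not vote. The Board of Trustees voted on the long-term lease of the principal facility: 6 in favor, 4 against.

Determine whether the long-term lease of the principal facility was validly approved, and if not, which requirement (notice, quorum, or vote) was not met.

Invalid — notice requirement not satisfied.

Notice: 22 hours given; 24 required (22 < 24). Not satisfied.
Quorum: 13 present, but the 3 interested trustees do not count, leaving 10. Quorum is 5. Satisfied.
Vote: the long-term lease of the principal facility requires a majority of the disinterested trustees present (13 − 3 = 10). A majority of 10 is 6, so 6 affirmative votes are needed; 6 voted in favor. Satisfied.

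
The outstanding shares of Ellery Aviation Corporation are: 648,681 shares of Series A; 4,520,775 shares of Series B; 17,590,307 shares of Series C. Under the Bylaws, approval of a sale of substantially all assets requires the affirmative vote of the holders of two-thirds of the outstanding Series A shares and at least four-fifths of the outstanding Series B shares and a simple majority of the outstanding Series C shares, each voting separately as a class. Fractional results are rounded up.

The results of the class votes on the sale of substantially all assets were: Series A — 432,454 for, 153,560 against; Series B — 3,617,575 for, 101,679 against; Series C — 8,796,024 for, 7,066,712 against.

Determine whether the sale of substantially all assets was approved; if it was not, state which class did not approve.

Approved — every class gave the required vote.

Series A: 2/3 of 648681 = 432454; 432,454 required, 432,454 in favor — approved.
Series B: 4/5 of 4520775 = 3616620; 3,616,620 required, 3,617,575 in favor — approved.
Series C: a majority of 17590307 is 8795154; 8,795,154 required, 8,796,024 in favor — approved.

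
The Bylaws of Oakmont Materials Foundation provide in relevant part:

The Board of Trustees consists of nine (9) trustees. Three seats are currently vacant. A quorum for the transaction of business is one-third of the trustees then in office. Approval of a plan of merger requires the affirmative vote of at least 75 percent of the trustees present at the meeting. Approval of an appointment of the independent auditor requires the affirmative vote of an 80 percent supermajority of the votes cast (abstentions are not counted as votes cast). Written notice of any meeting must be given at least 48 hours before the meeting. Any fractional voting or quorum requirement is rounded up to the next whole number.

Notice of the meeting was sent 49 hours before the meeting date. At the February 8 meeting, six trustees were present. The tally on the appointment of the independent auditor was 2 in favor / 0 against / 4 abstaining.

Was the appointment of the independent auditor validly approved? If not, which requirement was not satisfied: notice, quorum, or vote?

Notice: 49 hours given; 48 required (49 ≥ 48). Satisfied.
Quorum: 6 present; quorum is 2. Satisfied.
Vote: the appointment of the independent auditor requires four-fifths of the votes cast (6 present − 4 abstaining = 2). 4/5 of 2 = 1.60, rounded up to 2, so 2 affirmative votes are needed; 2 voted in favor. Satisfied.

Valid — all requirements satisfied.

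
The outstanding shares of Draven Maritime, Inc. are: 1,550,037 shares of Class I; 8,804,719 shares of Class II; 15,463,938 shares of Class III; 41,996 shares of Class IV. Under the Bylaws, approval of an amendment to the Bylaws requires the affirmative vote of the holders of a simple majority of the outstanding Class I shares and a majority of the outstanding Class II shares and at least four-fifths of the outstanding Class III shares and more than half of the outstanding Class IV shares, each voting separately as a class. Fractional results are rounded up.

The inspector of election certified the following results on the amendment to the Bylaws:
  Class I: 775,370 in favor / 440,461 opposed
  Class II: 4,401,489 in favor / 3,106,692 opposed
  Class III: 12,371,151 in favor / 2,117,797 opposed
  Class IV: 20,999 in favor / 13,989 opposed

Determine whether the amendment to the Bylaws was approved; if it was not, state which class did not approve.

Not approved — the Class II shares did not give the required vote.

Class I: a majority of 1550037 is 775019; 775,019 required, 775,370 in favor — approved.
Class II: a majority of 8804719 is 4402360; 4,402,360 required, 4,401,489 in favor — not approved.
Class III: 4/5 of 15463938 = 12371150.40, rounded up to 12371151; 12,371,151 required, 12,371,151 in favor — approved.
Class IV: a majority of 41996 is 20999; 20,999 required, 20,999 in favor — approved.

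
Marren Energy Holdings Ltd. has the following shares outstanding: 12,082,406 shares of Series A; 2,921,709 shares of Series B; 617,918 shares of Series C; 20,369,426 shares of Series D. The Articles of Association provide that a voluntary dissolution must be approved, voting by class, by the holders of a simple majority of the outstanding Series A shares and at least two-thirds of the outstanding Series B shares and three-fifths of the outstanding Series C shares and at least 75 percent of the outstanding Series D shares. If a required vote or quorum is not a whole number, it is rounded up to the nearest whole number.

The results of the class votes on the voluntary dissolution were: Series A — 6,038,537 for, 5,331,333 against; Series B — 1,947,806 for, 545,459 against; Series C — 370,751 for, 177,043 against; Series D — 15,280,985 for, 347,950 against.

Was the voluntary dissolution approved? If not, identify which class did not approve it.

Not approved — the Series A shares did not give the required vote.

Series A: a majority of 12082406 is 6041204; 6,041,204 required, 6,038,537 in favor — not approved.
Series B: 2/3 of 2921709 = 1947806; 1,947,806 required, 1,947,806 in favor — approved.
Series C: 3/5 of 617918 = 370750.80, rounded up to 370751; 370,751 required, 370,751 in favor — approved.
Series D: 3/4 of 20369426 = 15277069.50, rounded up to 15277070; 15,277,070 required, 15,280,985 in favor — approved.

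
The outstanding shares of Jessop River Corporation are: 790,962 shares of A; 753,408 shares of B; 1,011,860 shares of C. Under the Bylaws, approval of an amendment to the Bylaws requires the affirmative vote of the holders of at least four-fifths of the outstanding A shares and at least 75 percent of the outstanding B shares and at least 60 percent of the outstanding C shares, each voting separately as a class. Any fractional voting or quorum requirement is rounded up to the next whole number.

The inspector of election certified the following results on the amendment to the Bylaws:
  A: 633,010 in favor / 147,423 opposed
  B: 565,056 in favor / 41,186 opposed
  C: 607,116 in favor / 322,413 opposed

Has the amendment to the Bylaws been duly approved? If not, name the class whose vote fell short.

Approved — every class gave the required vote.

A: 4/5 of 790962 = 632769.60, rounded up to 632770; 632,770 required, 633,010 in favor — approved.
B: 3/4 of 753408 = 565056; 565,056 required, 565,056 in favor — approved.
C: 3/5 of 1011860 = 607116; 607,116 required, 607,116 in favor — approved.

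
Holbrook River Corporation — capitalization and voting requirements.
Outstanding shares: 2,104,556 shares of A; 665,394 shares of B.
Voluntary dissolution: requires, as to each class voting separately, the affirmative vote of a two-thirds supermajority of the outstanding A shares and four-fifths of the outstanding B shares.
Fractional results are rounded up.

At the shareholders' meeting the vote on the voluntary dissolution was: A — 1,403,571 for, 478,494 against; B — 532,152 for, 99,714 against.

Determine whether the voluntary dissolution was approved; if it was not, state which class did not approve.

Not approved — the B shares did not give the required vote.

A: 2/3 of 2104556 = 1403037.33, rounded up to 1403038; 1,403,038 required, 1,403,571 in favor — approved.
B: 4/5 of 665394 = 532315.20, rounded up to 532316; 532,316 required, 532,152 in favor — not approved.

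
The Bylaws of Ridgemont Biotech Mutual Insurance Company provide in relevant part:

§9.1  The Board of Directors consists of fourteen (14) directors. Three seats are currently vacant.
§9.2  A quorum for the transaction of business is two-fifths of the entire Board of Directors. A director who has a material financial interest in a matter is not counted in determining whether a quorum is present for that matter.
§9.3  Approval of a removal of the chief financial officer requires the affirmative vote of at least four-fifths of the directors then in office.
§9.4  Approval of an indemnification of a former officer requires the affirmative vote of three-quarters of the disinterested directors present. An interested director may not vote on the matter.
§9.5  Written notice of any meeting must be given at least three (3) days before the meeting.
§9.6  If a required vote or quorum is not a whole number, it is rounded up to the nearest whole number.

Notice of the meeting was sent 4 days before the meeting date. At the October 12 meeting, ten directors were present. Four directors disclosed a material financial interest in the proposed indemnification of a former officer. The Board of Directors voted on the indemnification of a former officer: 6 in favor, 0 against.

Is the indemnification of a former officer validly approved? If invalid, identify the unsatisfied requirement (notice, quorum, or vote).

Valid — all requirements satisfied.

Notice: 4 days given; 3 required (4 ≥ 3). Satisfied.
Quorum: 10 present, but the 4 interested directors do not count, leaving 6. Quorum is 6. Satisfied.
Vote: the indemnification of a former officer requires three-fourths of the disinterested directors present (10 − 4 = 6). 3/4 of 6 = 4.50, rounded up to 5, so 5 affirmative votes are needed; 6 voted in favor. Satisfied.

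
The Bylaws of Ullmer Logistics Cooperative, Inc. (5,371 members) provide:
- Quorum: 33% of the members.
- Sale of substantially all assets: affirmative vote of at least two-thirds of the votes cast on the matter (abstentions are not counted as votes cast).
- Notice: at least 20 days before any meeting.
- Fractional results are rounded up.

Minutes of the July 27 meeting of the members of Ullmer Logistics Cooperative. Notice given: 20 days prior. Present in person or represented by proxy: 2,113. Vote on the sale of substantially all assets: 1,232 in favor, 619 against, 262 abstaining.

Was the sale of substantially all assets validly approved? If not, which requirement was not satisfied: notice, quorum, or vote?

Invalid — vote requirement not satisfied.

Notice: 20 days given; 20 required. Satisfied.
Quorum: 33% of 5,371 = 1,772.43, rounded up to 1,773; 2,113 present. Satisfied.
Vote: requires two-thirds of the votes cast (2,113 − 262 abstaining = 1,851); 2/3 of 1851 = 1234, so 1,234 needed; 1,232 in favor. Not satisfied.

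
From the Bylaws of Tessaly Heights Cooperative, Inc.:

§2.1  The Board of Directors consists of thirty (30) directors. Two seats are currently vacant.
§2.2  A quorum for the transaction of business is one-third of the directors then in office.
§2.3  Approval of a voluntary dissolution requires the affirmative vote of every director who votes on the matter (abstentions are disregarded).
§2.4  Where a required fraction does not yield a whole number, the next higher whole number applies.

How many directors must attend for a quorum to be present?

10

1/3 of 28 = 9.33, rounded up to 10.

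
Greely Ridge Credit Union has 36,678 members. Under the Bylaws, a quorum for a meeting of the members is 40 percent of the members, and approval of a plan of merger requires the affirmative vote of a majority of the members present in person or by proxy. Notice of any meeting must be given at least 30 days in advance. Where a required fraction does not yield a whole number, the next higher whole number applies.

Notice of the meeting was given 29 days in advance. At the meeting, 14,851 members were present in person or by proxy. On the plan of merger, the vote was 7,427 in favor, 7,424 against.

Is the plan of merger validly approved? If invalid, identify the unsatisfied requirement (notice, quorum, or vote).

Invalid — notice requirement not satisfied.

Notice: 29 days given; 30 required. Not satisfied.
Quorum: 40% of 36,678 = 14,671.20, rounded up to 14,672; 14,851 present. Satisfied.
Vote: requires a majority of those present (14,851); a majority of 14851 is 7426, so 7,426 needed; 7,427 in favor. Satisfied.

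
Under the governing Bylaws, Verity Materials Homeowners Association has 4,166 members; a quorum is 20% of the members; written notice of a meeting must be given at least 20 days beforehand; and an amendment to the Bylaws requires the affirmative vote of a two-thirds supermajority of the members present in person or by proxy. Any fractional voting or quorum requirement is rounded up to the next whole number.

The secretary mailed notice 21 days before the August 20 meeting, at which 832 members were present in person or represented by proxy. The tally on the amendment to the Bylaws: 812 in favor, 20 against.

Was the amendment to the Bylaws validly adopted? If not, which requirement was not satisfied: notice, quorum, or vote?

Invalid — quorum requirement not satisfied.

Notice: 21 days given; 20 required. Satisfied.
Quorum: 20% of 4,166 = 833.20, rounded up to 834; 832 present. Not satisfied.
Vote: requires two-thirds of those present (832); 2/3 of 832 = 554.67, rounded up to 555, so 555 needed; 812 in favor. Satisfied.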